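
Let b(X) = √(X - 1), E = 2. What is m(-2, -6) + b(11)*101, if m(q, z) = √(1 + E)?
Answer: √3 + 101*√10 ≈ 321.12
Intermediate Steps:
b(X) = √(-1 + X)
m(q, z) = √3 (m(q, z) = √(1 + 2) = √3)
m(-2, -6) + b(11)*101 = √3 + √(-1 + 11)*101 = √3 + √10*101 = √3 + 101*√10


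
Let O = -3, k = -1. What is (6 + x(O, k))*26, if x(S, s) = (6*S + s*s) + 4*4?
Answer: 130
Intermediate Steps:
x(S, s) = 16 + s² + 6*S (x(S, s) = (6*S + s²) + 16 = (s² + 6*S) + 16 = 16 + s² + 6*S)
(6 + x(O, k))*26 = (6 + (16 + (-1)² + 6*(-3)))*26 = (6 + (16 + 1 - 18))*26 = (6 - 1)*26 = 5*26 = 130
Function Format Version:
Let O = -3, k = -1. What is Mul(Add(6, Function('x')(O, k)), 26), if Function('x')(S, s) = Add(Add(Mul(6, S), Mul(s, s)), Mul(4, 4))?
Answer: 130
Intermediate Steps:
Function('x')(S, s) = Add(16, Pow(s, 2), Mul(6, S)) (Function('x')(S, s) = Add(Add(Mul(6, S), Pow(s, 2)), 16) = Add(Add(Pow(s, 2), Mul(6, S)), 16) = Add(16, Pow(s, 2), Mul(6, S)))
Mul(Add(6, Function('x')(O, k)), 26) = Mul(Add(6, Add(16, Pow(-1, 2), Mul(6, -3))), 26) = Mul(Add(6, Add(16, 1, -18)), 26) = Mul(Add(6, -1), 26) = Mul(5, 26) = 130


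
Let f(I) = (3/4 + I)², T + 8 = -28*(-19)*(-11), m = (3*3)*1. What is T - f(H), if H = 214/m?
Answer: -8374249/1296 ≈ -6461.6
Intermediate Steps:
m = 9 (m = 9*1 = 9)
T = -5860 (T = -8 - 28*(-19)*(-11) = -8 + 532*(-11) = -8 - 5852 = -5860)
H = 214/9 ≈ 23.778
f(I) = (¾ + I)² (f(I) = (3*(¼) + I)² = (¾ + I)²)
T - f(H) = -5860 - (3 + 4*(214/9))²/16 = -5860 - (3 + 856/9)²/16 = -5860 - (883/9)²/16 = -5860 - 779689/(16*81) = -5860 - 1*779689/1296 = -5860 - 779689/1296 = -8374249/1296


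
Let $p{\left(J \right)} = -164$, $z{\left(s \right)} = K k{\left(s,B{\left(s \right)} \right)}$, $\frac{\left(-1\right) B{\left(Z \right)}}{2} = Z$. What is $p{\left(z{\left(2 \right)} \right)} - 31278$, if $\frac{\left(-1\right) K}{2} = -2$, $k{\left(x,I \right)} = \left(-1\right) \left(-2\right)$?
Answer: $-31442$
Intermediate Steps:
$B{\left(Z \right)} = - 2 Z$
$k{\left(x,I \right)} = 2$
$K = 4$ ($K = \left(-2\right) \left(-2\right) = 4$)
$z{\left(s \right)} = 8$ ($z{\left(s \right)} = 4 \cdot 2 = 8$)
$p{\left(z{\left(2 \right)} \right)} - 31278 = -164 - 31278 = -31442$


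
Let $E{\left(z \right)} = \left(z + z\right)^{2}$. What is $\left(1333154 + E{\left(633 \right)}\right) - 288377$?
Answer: $2647533$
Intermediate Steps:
$E{\left(z \right)} = 4 z^{2}$ ($E{\left(z \right)} = \left(2 z\right)^{2} = 4 z^{2}$)
$\left(1333154 + E{\left(633 \right)}\right) - 288377 = \left(1333154 + 4 \cdot 633^{2}\right) - 288377 = \left(1333154 + 4 \cdot 400689\right) + \left(-883313 + 594936\right) = \left(1333154 + 1602756\right) - 288377 = 2935910 - 288377 = 2647533$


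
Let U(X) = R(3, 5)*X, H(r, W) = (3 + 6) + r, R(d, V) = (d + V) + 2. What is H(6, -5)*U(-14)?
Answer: -2100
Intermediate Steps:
R(d, V) = 2 + V + d (R(d, V) = (V + d) + 2 = 2 + V + d)
H(r, W) = 9 + r
U(X) = 10*X (U(X) = (2 + 5 + 3)*X = 10*X)
H(6, -5)*U(-14) = (9 + 6)*(10*(-14)) = 15*(-140) = -2100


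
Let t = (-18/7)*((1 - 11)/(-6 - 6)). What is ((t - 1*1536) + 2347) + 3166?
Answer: 27824/7 ≈ 3974.9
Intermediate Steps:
t = -15/7 (t = (-18*⅐)*(-10/(-12)) = -(-180)*(-1)/(7*12) = -18/7*⅚ = -15/7 ≈ -2.1429)
((t - 1*1536) + 2347) + 3166 = ((-15/7 - 1*1536) + 2347) + 3166 = ((-15/7 - 1536) + 2347) + 3166 = (-10767/7 + 2347) + 3166 = 5662/7 + 3166 = 27824/7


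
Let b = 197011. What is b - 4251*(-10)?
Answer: 239521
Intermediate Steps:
b - 4251*(-10) = 197011 - 4251*(-10) = 197011 + 42510 = 239521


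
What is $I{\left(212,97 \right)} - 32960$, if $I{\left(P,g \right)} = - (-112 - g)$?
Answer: $-32751$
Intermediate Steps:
$I{\left(P,g \right)} = 112 + g$
$I{\left(212,97 \right)} - 32960 = \left(112 + 97\right) - 32960 = 209 - 32960 = -32751$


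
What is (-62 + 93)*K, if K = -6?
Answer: -186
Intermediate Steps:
(-62 + 93)*K = (-62 + 93)*(-6) = 31*(-6) = -186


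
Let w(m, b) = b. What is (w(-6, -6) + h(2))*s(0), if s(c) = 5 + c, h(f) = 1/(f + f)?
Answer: -115/4 ≈ -28.750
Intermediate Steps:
h(f) = 1/(2*f)
(w(-6, -6) + h(2))*s(0) = (-6 + (½)/2)*(5 + 0) = (-6 + (½)*(½))*5 = (-6 + ¼)*5 = -23/4*5 = -115/4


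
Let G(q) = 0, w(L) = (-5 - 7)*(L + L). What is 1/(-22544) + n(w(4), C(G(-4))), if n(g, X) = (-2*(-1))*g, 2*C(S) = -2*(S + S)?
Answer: -4328449/22544 ≈ -192.00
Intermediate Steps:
w(L) = -24*L
C(S) = -2*S (C(S) = (-2*(S + S))/2 = (-4*S)/2 = -2*S)
n(g, X) = 2*g
1/(-22544) + n(w(4), C(G(-4))) = 1/(-22544) + 2*(-24*4) = -1/22544 + 2*(-96) = -1/22544 - 192 = -4328449/22544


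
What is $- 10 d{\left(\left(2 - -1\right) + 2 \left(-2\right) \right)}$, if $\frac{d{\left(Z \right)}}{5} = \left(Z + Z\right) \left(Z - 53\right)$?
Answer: $-5400$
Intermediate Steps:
$d{\left(Z \right)} = 10 Z \left(-53 + Z\right)$ ($d{\left(Z \right)} = 5 \left(Z + Z\right) \left(Z - 53\right) = 5 \cdot 2 Z \left(-53 + Z\right) = 10 Z \left(-53 + Z\right)$)
$- 10 d{\left(\left(2 - -1\right) + 2 \left(-2\right) \right)} = - 10 \cdot 10 \left(\left(2 - -1\right) + 2 \left(-2\right)\right) \left(-53 + \left(\left(2 - -1\right) + 2 \left(-2\right)\right)\right) = - 10 \cdot 10 \left(\left(2 + 1\right) - 4\right) \left(-53 + \left(\left(2 + 1\right) - 4\right)\right) = - 10 \cdot 10 \left(3 - 4\right) \left(-53 + \left(3 - 4\right)\right) = - 10 \cdot 10 \left(-1\right) \left(-53 - 1\right) = - 10 \cdot 10 \left(-1\right) \left(-54\right) = \left(-10\right) 540 = -5400$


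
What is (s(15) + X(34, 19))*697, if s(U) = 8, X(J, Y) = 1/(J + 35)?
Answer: 385441/69 ≈ 5586.1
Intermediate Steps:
X(J, Y) = 1/(35 + J)
(s(15) + X(34, 19))*697 = (8 + 1/(35 + 34))*697 = (8 + 1/69)*697 = (553/69)*697 = 385441/69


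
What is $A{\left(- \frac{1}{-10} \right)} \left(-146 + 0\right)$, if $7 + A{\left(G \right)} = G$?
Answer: $\frac{5037}{5} \approx 1007.4$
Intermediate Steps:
$A{\left(G \right)} = -7 + G$
$A{\left(- \frac{1}{-10} \right)} \left(-146 + 0\right) = \left(-7 - \frac{1}{-10}\right) \left(-146 + 0\right) = \left(-7 - - \frac{1}{10}\right) \left(-146\right) = \left(-7 + \frac{1}{10}\right) \left(-146\right) = \left(- \frac{69}{10}\right) \left(-146\right) = \frac{5037}{5}$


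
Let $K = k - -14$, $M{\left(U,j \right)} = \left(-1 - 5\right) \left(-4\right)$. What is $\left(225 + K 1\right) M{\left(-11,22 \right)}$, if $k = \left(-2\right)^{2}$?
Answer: $5832$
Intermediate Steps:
$M{\left(U,j \right)} = 24$ ($M{\left(U,j \right)} = \left(-6\right) \left(-4\right) = 24$)
$k = 4$
$K = 18$ ($K = 4 - -14 = 4 + 14 = 18$)
$\left(225 + K 1\right) M{\left(-11,22 \right)} = \left(225 + 18 \cdot 1\right) 24 = \left(225 + 18\right) 24 = 243 \cdot 24 = 5832$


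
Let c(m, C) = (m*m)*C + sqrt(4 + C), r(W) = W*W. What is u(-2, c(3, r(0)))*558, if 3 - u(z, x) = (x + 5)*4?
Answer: -13950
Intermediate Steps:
r(W) = W**2
c(m, C) = sqrt(4 + C) + C*m**2 (c(m, C) = m**2*C + sqrt(4 + C) = C*m**2 + sqrt(4 + C) = sqrt(4 + C) + C*m**2)
u(z, x) = -17 - 4*x (u(z, x) = 3 - (x + 5)*4 = 3 - (5 + x)*4 = 3 - (20 + 4*x) = 3 + (-20 - 4*x) = -17 - 4*x)
u(-2, c(3, r(0)))*558 = (-17 - 4*(sqrt(4 + 0**2) + 0**2*3**2))*558 = (-17 - 4*(sqrt(4 + 0) + 0*9))*558 = (-17 - 4*(sqrt(4) + 0))*558 = (-17 - 4*(2 + 0))*558 = (-17 - 4*2)*558 = (-17 - 8)*558 = -25*558 = -13950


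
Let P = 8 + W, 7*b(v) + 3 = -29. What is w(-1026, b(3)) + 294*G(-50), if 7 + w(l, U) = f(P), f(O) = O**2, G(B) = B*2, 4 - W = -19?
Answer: -28446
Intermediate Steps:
W = 23 (W = 4 - 1*(-19) = 4 + 19 = 23)
G(B) = 2*B
b(v) = -32/7 (b(v) = -3/7 + (1/7)*(-29) = -3/7 - 29/7 = -32/7)
P = 31 (P = 8 + 23 = 31)
w(l, U) = 954 (w(l, U) = -7 + 31**2 = -7 + 961 = 954)
w(-1026, b(3)) + 294*G(-50) = 954 + 294*(2*(-50)) = 954 + 294*(-100) = 954 - 29400 = -28446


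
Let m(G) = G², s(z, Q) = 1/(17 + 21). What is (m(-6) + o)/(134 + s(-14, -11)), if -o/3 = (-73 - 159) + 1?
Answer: 27702/5093 ≈ 5.4392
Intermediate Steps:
s(z, Q) = 1/38
o = 693 (o = -3*((-73 - 159) + 1) = -3*(-232 + 1) = -3*(-231) = 693)
(m(-6) + o)/(134 + s(-14, -11)) = ((-6)² + 693)/(134 + 1/38) = (36 + 693)/(5093/38) = 729*(38/5093) = 27702/5093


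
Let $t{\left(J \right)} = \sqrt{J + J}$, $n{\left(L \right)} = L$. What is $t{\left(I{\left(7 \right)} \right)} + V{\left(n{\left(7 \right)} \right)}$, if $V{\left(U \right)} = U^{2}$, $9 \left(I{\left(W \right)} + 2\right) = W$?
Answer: $49 + \frac{i \sqrt{22}}{3} \approx 49.0 + 1.5635 i$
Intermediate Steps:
$I{\left(W \right)} = -2 + \frac{W}{9}$
$t{\left(J \right)} = \sqrt{2} \sqrt{J}$ ($t{\left(J \right)} = \sqrt{2 J} = \sqrt{2} \sqrt{J}$)
$t{\left(I{\left(7 \right)} \right)} + V{\left(n{\left(7 \right)} \right)} = \sqrt{2} \sqrt{-2 + \frac{1}{9} \cdot 7} + 7^{2} = \sqrt{2} \sqrt{-2 + \frac{7}{9}} + 49 = \sqrt{2} \sqrt{- \frac{11}{9}} + 49 = \sqrt{2} \frac{i \sqrt{11}}{3} + 49 = \frac{i \sqrt{22}}{3} + 49 = 49 + \frac{i \sqrt{22}}{3}$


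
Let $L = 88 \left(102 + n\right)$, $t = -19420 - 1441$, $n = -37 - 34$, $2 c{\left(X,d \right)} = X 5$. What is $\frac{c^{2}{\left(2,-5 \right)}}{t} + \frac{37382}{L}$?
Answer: $\frac{389878851}{28454404} \approx 13.702$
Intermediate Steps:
$c{\left(X,d \right)} = \frac{5 X}{2}$ ($c{\left(X,d \right)} = \frac{X 5}{2} = \frac{5 X}{2}$)
$n = -71$
$t = -20861$ ($t = -19420 - 1441 = -20861$)
$L = 2728$ ($L = 88 \left(102 - 71\right) = 88 \cdot 31 = 2728$)
$\frac{c^{2}{\left(2,-5 \right)}}{t} + \frac{37382}{L} = \frac{\left(\frac{5}{2} \cdot 2\right)^{2}}{-20861} + \frac{37382}{2728} = 5^{2} \left(- \frac{1}{20861}\right) + 37382 \cdot \frac{1}{2728} = 25 \left(- \frac{1}{20861}\right) + \frac{18691}{1364} = - \frac{25}{20861} + \frac{18691}{1364} = \frac{389878851}{28454404}$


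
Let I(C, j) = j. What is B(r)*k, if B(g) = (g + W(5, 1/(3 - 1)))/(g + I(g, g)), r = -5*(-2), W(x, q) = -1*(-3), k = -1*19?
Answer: -247/20 ≈ -12.350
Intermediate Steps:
k = -19
W(x, q) = 3
r = 10
B(g) = (3 + g)/(2*g) (B(g) = (g + 3)/(g + g) = (3 + g)/((2*g)) = (3 + g)*(1/(2*g)) = (3 + g)/(2*g))
B(r)*k = ((½)*(3 + 10)/10)*(-19) = ((½)*(⅒)*13)*(-19) = (13/20)*(-19) = -247/20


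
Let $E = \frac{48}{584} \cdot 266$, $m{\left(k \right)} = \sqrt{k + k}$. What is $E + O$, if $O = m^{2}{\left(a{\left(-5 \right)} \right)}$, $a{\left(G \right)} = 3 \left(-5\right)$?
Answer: $- \frac{594}{73} \approx -8.137$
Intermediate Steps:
$a{\left(G \right)} = -15$
$m{\left(k \right)} = \sqrt{2} \sqrt{k}$ ($m{\left(k \right)} = \sqrt{2 k} = \sqrt{2} \sqrt{k}$)
$E = \frac{1596}{73}$ ($E = 48 \cdot \frac{1}{584} \cdot 266 = \frac{6}{73} \cdot 266 = \frac{1596}{73} \approx 21.863$)
$O = -30$ ($O = \left(\sqrt{2} \sqrt{-15}\right)^{2} = \left(\sqrt{2} i \sqrt{15}\right)^{2} = \left(i \sqrt{30}\right)^{2} = -30$)
$E + O = \frac{1596}{73} - 30 = - \frac{594}{73}$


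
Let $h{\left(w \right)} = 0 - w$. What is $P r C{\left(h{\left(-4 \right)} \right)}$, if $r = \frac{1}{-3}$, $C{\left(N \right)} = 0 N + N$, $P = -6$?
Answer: $8$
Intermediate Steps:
$h{\left(w \right)} = - w$
$C{\left(N \right)} = N$ ($C{\left(N \right)} = 0 + N = N$)
$r = - \frac{1}{3} \approx -0.33333$
$P r C{\left(h{\left(-4 \right)} \right)} = \left(-6\right) \left(- \frac{1}{3}\right) \left(\left(-1\right) \left(-4\right)\right) = 2 \cdot 4 = 8$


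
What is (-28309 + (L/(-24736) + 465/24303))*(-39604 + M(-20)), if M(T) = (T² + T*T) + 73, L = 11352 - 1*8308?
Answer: 54927893759730607/50096584 ≈ 1.0964e+9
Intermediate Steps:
L = 3044 (L = 11352 - 8308 = 3044)
M(T) = 73 + 2*T² (M(T) = (T² + T²) + 73 = 2*T² + 73 = 73 + 2*T²)
(-28309 + (L/(-24736) + 465/24303))*(-39604 + M(-20)) = (-28309 + (3044/(-24736) + 465/24303))*(-39604 + (73 + 2*(-20)²)) = (-28309 + (3044*(-1/24736) + 465*(1/24303)))*(-39604 + (73 + 2*400)) = (-28309 + (-761/6184 + 155/8101))*(-39604 + (73 + 800)) = (-28309 - 5206341/50096584)*(-39604 + 873) = -1418189402797/50096584*(-38731) = 54927893759730607/50096584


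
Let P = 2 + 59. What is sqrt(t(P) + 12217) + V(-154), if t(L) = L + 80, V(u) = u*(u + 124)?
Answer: 4620 + sqrt(12358) ≈ 4731.2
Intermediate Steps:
V(u) = u*(124 + u)
P = 61
t(L) = 80 + L
sqrt(t(P) + 12217) + V(-154) = sqrt((80 + 61) + 12217) - 154*(124 - 154) = sqrt(141 + 12217) - 154*(-30) = sqrt(12358) + 4620 = 4620 + sqrt(12358)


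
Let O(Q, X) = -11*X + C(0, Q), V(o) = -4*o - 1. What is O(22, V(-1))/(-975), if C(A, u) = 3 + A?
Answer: 2/65 ≈ 0.030769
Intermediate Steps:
V(o) = -1 - 4*o
O(Q, X) = 3 - 11*X (O(Q, X) = -11*X + (3 + 0) = -11*X + 3 = 3 - 11*X)
O(22, V(-1))/(-975) = (3 - 11*(-1 - 4*(-1)))/(-975) = (3 - 11*(-1 + 4))*(-1/975) = (3 - 11*3)*(-1/975) = (3 - 33)*(-1/975) = -30*(-1/975) = 2/65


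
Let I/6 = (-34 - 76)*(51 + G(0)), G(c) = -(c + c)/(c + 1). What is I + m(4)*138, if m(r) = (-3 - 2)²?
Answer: -30210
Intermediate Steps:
m(r) = 25 (m(r) = (-5)² = 25)
G(c) = -2*c/(1 + c)
I = -33660 (I = 6*((-34 - 76)*(51 - 2*0/(1 + 0))) = 6*(-110*(51 - 2*0/1)) = 6*(-110*(51 - 2*0*1)) = 6*(-110*(51 + 0)) = 6*(-110*51) = 6*(-5610) = -33660)
I + m(4)*138 = -33660 + 25*138 = -33660 + 3450 = -30210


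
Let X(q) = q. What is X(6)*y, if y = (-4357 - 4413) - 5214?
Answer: -83904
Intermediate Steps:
y = -13984 (y = -8770 - 5214 = -13984)
X(6)*y = 6*(-13984) = -83904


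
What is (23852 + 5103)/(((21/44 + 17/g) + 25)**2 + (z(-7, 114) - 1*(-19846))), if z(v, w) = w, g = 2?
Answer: 11211376/8175517 ≈ 1.3713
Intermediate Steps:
(23852 + 5103)/(((21/44 + 17/g) + 25)**2 + (z(-7, 114) - 1*(-19846))) = (23852 + 5103)/(((21/44 + 17/2) + 25)**2 + (114 - 1*(-19846))) = 28955/(((21*(1/44) + 17*(1/2)) + 25)**2 + (114 + 19846)) = 28955/(((21/44 + 17/2) + 25)**2 + 19960) = 28955/((395/44 + 25)**2 + 19960) = 28955/((1495/44)**2 + 19960) = 28955/(2235025/1936 + 19960) = 28955/(40877585/1936) = 28955*(1936/40877585) = 11211376/8175517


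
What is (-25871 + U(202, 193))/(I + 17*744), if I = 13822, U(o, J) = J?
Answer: -12839/13235 ≈ -0.97008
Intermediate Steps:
(-25871 + U(202, 193))/(I + 17*744) = (-25871 + 193)/(13822 + 17*744) = -25678/(13822 + 12648) = -25678/26470 = -25678*1/26470 = -12839/13235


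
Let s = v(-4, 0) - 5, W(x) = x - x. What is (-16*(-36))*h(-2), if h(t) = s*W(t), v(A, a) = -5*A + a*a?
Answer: 0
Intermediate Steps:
v(A, a) = a**2 - 5*A (v(A, a) = -5*A + a**2 = a**2 - 5*A)
W(x) = 0
s = 15 (s = (0**2 - 5*(-4)) - 5 = (0 + 20) - 5 = 20 - 5 = 15)
h(t) = 0 (h(t) = 15*0 = 0)
(-16*(-36))*h(-2) = -16*(-36)*0 = 576*0 = 0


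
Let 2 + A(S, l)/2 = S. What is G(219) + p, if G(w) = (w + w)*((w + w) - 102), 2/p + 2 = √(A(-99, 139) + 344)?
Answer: 10154594/69 + √142/69 ≈ 1.4717e+5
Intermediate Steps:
A(S, l) = -4 + 2*S
p = 2/(-2 + √142) (p = 2/(-2 + √((-4 + 2*(-99)) + 344)) = 2/(-2 + √((-4 - 198) + 344)) = 2/(-2 + √(-202 + 344)) = 2/(-2 + √142) ≈ 0.20169)
G(w) = 2*w*(-102 + 2*w) (G(w) = (2*w)*(2*w - 102) = (2*w)*(-102 + 2*w) = 2*w*(-102 + 2*w))
G(219) + p = 4*219*(-51 + 219) + (2/69 + √142/69) = 4*219*168 + (2/69 + √142/69) = 147168 + (2/69 + √142/69) = 10154594/69 + √142/69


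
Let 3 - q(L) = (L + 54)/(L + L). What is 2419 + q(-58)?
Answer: 70237/29 ≈ 2422.0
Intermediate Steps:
q(L) = 3 - (54 + L)/(2*L) (q(L) = 3 - (L + 54)/(L + L) = 3 - (54 + L)/(2*L))
2419 + q(-58) = 2419 + (5/2 - 27/(-58)) = 2419 + (5/2 - 27*(-1/58)) = 2419 + (5/2 + 27/58) = 2419 + 86/29 = 70237/29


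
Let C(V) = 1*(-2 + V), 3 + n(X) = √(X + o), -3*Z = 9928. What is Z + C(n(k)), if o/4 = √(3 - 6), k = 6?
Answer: -9943/3 + √(6 + 4*I*√3) ≈ -3311.6 + 1.258*I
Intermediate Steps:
Z = -9928/3 (Z = -⅓*9928 = -9928/3 ≈ -3309.3)
o = 4*I*√3 (o = 4*√(3 - 6) = 4*√(-3) = 4*(I*√3) = 4*I*√3 ≈ 6.9282*I)
n(X) = -3 + √(X + 4*I*√3)
C(V) = -2 + V
Z + C(n(k)) = -9928/3 + (-2 + (-3 + √(6 + 4*I*√3))) = -9928/3 + (-5 + √(6 + 4*I*√3)) = -9943/3 + √(6 + 4*I*√3)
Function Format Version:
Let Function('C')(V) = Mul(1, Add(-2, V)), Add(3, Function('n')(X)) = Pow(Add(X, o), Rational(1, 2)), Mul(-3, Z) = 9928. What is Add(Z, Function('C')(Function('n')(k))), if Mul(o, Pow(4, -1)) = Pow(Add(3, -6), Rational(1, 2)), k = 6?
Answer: Add(Rational(-9943, 3), Pow(Add(6, Mul(4, I, Pow(3, Rational(1, 2)))), Rational(1, 2))) ≈ Add(-3311.6, Mul(1.2580, I))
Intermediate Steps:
Z = Rational(-9928, 3) (Z = Mul(Rational(-1, 3), 9928) = Rational(-9928, 3) ≈ -3309.3)
o = Mul(4, I, Pow(3, Rational(1, 2))) (o = Mul(4, Pow(Add(3, -6), Rational(1, 2))) = Mul(4, Pow(-3, Rational(1, 2))) = Mul(4, Mul(I, Pow(3, Rational(1, 2)))) = Mul(4, I, Pow(3, Rational(1, 2))) ≈ Mul(6.9282, I))
Function('n')(X) = Add(-3, Pow(Add(X, Mul(4, I, Pow(3, Rational(1, 2)))), Rational(1, 2)))
Function('C')(V) = Add(-2, V)
Add(Z, Function('C')(Function('n')(k))) = Add(Rational(-9928, 3), Add(-2, Add(-3, Pow(Add(6, Mul(4, I, Pow(3, Rational(1, 2)))), Rational(1, 2))))) = Add(Rational(-9928, 3), Add(-5, Pow(Add(6, Mul(4, I, Pow(3, Rational(1, 2)))), Rational(1, 2)))) = Add(Rational(-9943, 3), Pow(Add(6, Mul(4, I, Pow(3, Rational(1, 2)))), Rational(1, 2)))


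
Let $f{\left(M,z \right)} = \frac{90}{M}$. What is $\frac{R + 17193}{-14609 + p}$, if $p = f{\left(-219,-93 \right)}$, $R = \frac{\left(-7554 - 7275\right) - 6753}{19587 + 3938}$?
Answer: $- \frac{29524393239}{25089106675} \approx -1.1768$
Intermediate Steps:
$R = - \frac{21582}{23525}$ ($R = \frac{\left(-7554 - 7275\right) - 6753}{23525} = \left(-14829 - 6753\right) \frac{1}{23525} = \left(-21582\right) \frac{1}{23525} = - \frac{21582}{23525} \approx -0.91741$)
$p = - \frac{30}{73}$ ($p = \frac{90}{-219} = 90 \left(- \frac{1}{219}\right) = - \frac{30}{73} \approx -0.41096$)
$\frac{R + 17193}{-14609 + p} = \frac{- \frac{21582}{23525} + 17193}{-14609 - \frac{30}{73}} = \frac{404443743}{23525 \left(- \frac{1066487}{73}\right)} = \frac{404443743}{23525} \left(- \frac{73}{1066487}\right) = - \frac{29524393239}{25089106675}$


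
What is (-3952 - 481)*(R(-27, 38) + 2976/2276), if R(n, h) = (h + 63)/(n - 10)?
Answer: 132728453/21053 ≈ 6304.5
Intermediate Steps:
R(n, h) = (63 + h)/(-10 + n)
(-3952 - 481)*(R(-27, 38) + 2976/2276) = (-3952 - 481)*((63 + 38)/(-10 - 27) + 2976/2276) = -4433*(101/(-37) + 2976*(1/2276)) = -4433*(-1/37*101 + 744/569) = -4433*(-101/37 + 744/569) = -4433*(-29941/21053) = 132728453/21053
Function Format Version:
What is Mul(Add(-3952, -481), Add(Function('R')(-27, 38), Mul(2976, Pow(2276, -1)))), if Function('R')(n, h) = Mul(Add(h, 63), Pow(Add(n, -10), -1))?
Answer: Rational(132728453, 21053) ≈ 6304.5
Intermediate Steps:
Function('R')(n, h) = Mul(Pow(Add(-10, n), -1), Add(63, h)) (Function('R')(n, h) = Mul(Add(63, h), Pow(Add(-10, n), -1)) = Mul(Pow(Add(-10, n), -1), Add(63, h)))
Mul(Add(-3952, -481), Add(Function('R')(-27, 38), Mul(2976, Pow(2276, -1)))) = Mul(Add(-3952, -481), Add(Mul(Pow(Add(-10, -27), -1), Add(63, 38)), Mul(2976, Pow(2276, -1)))) = Mul(-4433, Add(Mul(Pow(-37, -1), 101), Mul(2976, Rational(1, 2276)))) = Mul(-4433, Add(Mul(Rational(-1, 37), 101), Rational(744, 569))) = Mul(-4433, Add(Rational(-101, 37), Rational(744, 569))) = Mul(-4433, Rational(-29941, 21053)) = Rational(132728453, 21053)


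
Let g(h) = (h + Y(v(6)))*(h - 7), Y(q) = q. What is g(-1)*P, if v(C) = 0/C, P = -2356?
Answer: -18848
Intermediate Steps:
v(C) = 0
g(h) = h*(-7 + h) (g(h) = (h + 0)*(h - 7) = h*(-7 + h))
g(-1)*P = -(-7 - 1)*(-2356) = -1*(-8)*(-2356) = 8*(-2356) = -18848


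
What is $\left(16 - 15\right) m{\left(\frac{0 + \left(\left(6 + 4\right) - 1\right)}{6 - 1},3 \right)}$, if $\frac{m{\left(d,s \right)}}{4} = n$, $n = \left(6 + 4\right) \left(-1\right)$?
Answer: $-40$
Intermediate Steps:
$n = -10$ ($n = 10 \left(-1\right) = -10$)
$m{\left(d,s \right)} = -40$ ($m{\left(d,s \right)} = 4 \left(-10\right) = -40$)
$\left(16 - 15\right) m{\left(\frac{0 + \left(\left(6 + 4\right) - 1\right)}{6 - 1},3 \right)} = \left(16 - 15\right) \left(-40\right) = 1 \left(-40\right) = -40$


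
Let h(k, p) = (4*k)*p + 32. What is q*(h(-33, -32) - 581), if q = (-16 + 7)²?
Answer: 297675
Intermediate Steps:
h(k, p) = 32 + 4*k*p (h(k, p) = 4*k*p + 32 = 32 + 4*k*p)
q = 81 (q = (-9)² = 81)
q*(h(-33, -32) - 581) = 81*((32 + 4*(-33)*(-32)) - 581) = 81*((32 + 4224) - 581) = 81*(4256 - 581) = 81*3675 = 297675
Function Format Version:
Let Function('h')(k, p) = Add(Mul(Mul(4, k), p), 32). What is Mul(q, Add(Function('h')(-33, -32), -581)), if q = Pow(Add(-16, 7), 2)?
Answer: 297675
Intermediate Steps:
Function('h')(k, p) = Add(32, Mul(4, k, p)) (Function('h')(k, p) = Add(Mul(4, k, p), 32) = Add(32, Mul(4, k, p)))
q = 81 (q = Pow(-9, 2) = 81)
Mul(q, Add(Function('h')(-33, -32), -581)) = Mul(81, Add(Add(32, Mul(4, -33, -32)), -581)) = Mul(81, Add(Add(32, 4224), -581)) = Mul(81, Add(4256, -581)) = Mul(81, 3675) = 297675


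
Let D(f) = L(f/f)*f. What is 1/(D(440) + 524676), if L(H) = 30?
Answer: 1/537876 ≈ 1.8592e-6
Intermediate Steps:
D(f) = 30*f
1/(D(440) + 524676) = 1/(30*440 + 524676) = 1/(13200 + 524676) = 1/537876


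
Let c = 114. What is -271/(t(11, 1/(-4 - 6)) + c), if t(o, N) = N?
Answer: -2710/1139 ≈ -2.3793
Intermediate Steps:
-271/(t(11, 1/(-4 - 6)) + c) = -271/(1/(-4 - 6) + 114) = -271/(1/(-10) + 114) = -271/(-1/10 + 114) = -271/(1139/10) = (10/1139)*(-271) = -2710/1139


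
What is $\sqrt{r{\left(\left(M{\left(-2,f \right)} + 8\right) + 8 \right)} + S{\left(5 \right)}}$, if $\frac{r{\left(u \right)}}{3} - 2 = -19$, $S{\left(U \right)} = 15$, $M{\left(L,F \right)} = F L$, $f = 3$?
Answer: $6 i \approx 6.0 i$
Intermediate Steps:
$r{\left(u \right)} = -51$ ($r{\left(u \right)} = 6 + 3 \left(-19\right) = 6 - 57 = -51$)
$\sqrt{r{\left(\left(M{\left(-2,f \right)} + 8\right) + 8 \right)} + S{\left(5 \right)}} = \sqrt{-51 + 15} = \sqrt{-36} = 6 i$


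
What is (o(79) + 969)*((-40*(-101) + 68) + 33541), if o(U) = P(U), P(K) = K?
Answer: 39456152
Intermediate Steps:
o(U) = U
(o(79) + 969)*((-40*(-101) + 68) + 33541) = (79 + 969)*((-40*(-101) + 68) + 33541) = 1048*((4040 + 68) + 33541) = 1048*(4108 + 33541) = 1048*37649 = 39456152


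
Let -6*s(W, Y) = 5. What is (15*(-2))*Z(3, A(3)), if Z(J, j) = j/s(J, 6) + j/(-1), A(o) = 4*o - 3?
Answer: 594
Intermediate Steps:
A(o) = -3 + 4*o
s(W, Y) = -⅚ (s(W, Y) = -⅙*5 = -⅚)
Z(J, j) = -11*j/5 (Z(J, j) = j/(-⅚) + j/(-1) = j*(-6/5) + j*(-1) = -6*j/5 - j = -11*j/5)
(15*(-2))*Z(3, A(3)) = (15*(-2))*(-11*(-3 + 4*3)/5) = -(-66)*(-3 + 12) = -(-66)*9 = -30*(-99/5) = 594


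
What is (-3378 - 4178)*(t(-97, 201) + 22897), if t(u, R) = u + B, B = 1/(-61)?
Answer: -10508877244/61 ≈ -1.7228e+8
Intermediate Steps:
B = -1/61 ≈ -0.016393
t(u, R) = -1/61 + u (t(u, R) = u - 1/61 = -1/61 + u)
(-3378 - 4178)*(t(-97, 201) + 22897) = (-3378 - 4178)*((-1/61 - 97) + 22897) = -7556*(-5918/61 + 22897) = -7556*1390799/61 = -10508877244/61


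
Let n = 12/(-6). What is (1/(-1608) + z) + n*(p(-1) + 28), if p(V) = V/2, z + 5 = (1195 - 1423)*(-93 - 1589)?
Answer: 616565087/1608 ≈ 3.8344e+5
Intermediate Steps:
z = 383491 (z = -5 + (1195 - 1423)*(-93 - 1589) = -5 - 228*(-1682) = -5 + 383496 = 383491)
n = -2 (n = 12*(-1/6) = -2)
p(V) = V/2
(1/(-1608) + z) + n*(p(-1) + 28) = (1/(-1608) + 383491) - 2*((1/2)*(-1) + 28) = (-1/1608 + 383491) - 2*(-1/2 + 28) = 616653527/1608 - 2*55/2 = 616653527/1608 - 55 = 616565087/1608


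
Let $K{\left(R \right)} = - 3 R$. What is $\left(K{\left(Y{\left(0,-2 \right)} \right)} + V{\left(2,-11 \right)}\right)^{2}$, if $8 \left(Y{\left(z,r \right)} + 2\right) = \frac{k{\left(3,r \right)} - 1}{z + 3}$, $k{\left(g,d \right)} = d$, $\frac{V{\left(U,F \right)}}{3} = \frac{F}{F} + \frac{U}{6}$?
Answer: $\frac{6889}{64} \approx 107.64$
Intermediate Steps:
$V{\left(U,F \right)} = 3 + \frac{U}{2}$ ($V{\left(U,F \right)} = 3 \left(\frac{F}{F} + \frac{U}{6}\right) = 3 \left(1 + U \frac{1}{6}\right) = 3 \left(1 + \frac{U}{6}\right) = 3 + \frac{U}{2}$)
$Y{\left(z,r \right)} = -2 + \frac{-1 + r}{8 \left(3 + z\right)}$ ($Y{\left(z,r \right)} = -2 + \frac{\left(r - 1\right) \frac{1}{z + 3}}{8} = -2 + \frac{\left(-1 + r\right) \frac{1}{3 + z}}{8} = -2 + \frac{\frac{1}{3 + z} \left(-1 + r\right)}{8} = -2 + \frac{-1 + r}{8 \left(3 + z\right)}$)
$\left(K{\left(Y{\left(0,-2 \right)} \right)} + V{\left(2,-11 \right)}\right)^{2} = \left(- 3 \frac{-49 - 2 - 0}{8 \left(3 + 0\right)} + \left(3 + \frac{1}{2} \cdot 2\right)\right)^{2} = \left(- 3 \frac{-49 - 2 + 0}{8 \cdot 3} + \left(3 + 1\right)\right)^{2} = \left(- 3 \cdot \frac{1}{8} \cdot \frac{1}{3} \left(-51\right) + 4\right)^{2} = \left(\left(-3\right) \left(- \frac{17}{8}\right) + 4\right)^{2} = \left(\frac{51}{8} + 4\right)^{2} = \left(\frac{83}{8}\right)^{2} = \frac{6889}{64}$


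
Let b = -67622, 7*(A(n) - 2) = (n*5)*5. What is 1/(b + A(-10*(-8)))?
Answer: -7/471340 ≈ -1.4851e-5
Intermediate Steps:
A(n) = 2 + 25*n/7 (A(n) = 2 + ((n*5)*5)/7 = 2 + ((5*n)*5)/7 = 2 + (25*n)/7 = 2 + 25*n/7)
1/(b + A(-10*(-8))) = 1/(-67622 + (2 + 25*(-10*(-8))/7)) = 1/(-67622 + (2 + (25/7)*80)) = 1/(-67622 + (2 + 2000/7)) = 1/(-67622 + 2014/7) = 1/(-471340/7) = -7/471340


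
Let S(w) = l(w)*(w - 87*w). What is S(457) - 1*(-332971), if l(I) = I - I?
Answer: 332971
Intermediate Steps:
l(I) = 0
S(w) = 0 (S(w) = 0*(w - 87*w) = 0*(-86*w) = 0)
S(457) - 1*(-332971) = 0 - 1*(-332971) = 0 + 332971 = 332971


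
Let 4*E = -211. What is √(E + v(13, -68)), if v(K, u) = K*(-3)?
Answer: I*√367/2 ≈ 9.5786*I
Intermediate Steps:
v(K, u) = -3*K
E = -211/4 (E = (¼)*(-211) = -211/4 ≈ -52.750)
√(E + v(13, -68)) = √(-211/4 - 3*13) = √(-211/4 - 39) = √(-367/4) = I*√367/2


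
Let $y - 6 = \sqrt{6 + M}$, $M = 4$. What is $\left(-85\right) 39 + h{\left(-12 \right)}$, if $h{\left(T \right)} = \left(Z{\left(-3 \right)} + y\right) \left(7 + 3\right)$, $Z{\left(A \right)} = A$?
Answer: $-3285 + 10 \sqrt{10} \approx -3253.4$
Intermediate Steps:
$y = 6 + \sqrt{10}$ ($y = 6 + \sqrt{6 + 4} = 6 + \sqrt{10} \approx 9.1623$)
$h{\left(T \right)} = 30 + 10 \sqrt{10}$ ($h{\left(T \right)} = \left(-3 + \left(6 + \sqrt{10}\right)\right) \left(7 + 3\right) = \left(3 + \sqrt{10}\right) 10 = 30 + 10 \sqrt{10}$)
$\left(-85\right) 39 + h{\left(-12 \right)} = \left(-85\right) 39 + \left(30 + 10 \sqrt{10}\right) = -3315 + \left(30 + 10 \sqrt{10}\right) = -3285 + 10 \sqrt{10}$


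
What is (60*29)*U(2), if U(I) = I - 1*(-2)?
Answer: 6960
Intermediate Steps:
U(I) = 2 + I (U(I) = I + 2 = 2 + I)
(60*29)*U(2) = (60*29)*(2 + 2) = 1740*4 = 6960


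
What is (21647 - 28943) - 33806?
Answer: -41102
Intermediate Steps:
(21647 - 28943) - 33806 = -7296 - 33806 = -41102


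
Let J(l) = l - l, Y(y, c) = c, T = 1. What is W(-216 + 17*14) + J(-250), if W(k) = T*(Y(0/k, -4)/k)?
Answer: -2/11 ≈ -0.18182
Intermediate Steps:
J(l) = 0
W(k) = -4/k (W(k) = 1*(-4/k) = -4/k)
W(-216 + 17*14) + J(-250) = -4/(-216 + 17*14) + 0 = -4/(-216 + 238) + 0 = -4/22 + 0 = -4*1/22 + 0 = -2/11 + 0 = -2/11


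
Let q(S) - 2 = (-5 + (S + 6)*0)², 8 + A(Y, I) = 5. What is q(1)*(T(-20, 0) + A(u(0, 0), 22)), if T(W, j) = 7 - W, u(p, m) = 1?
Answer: 648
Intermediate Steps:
A(Y, I) = -3 (A(Y, I) = -8 + 5 = -3)
q(S) = 27 (q(S) = 2 + (-5 + (S + 6)*0)² = 2 + (-5 + (6 + S)*0)² = 2 + (-5 + 0)² = 2 + (-5)² = 2 + 25 = 27)
q(1)*(T(-20, 0) + A(u(0, 0), 22)) = 27*((7 - 1*(-20)) - 3) = 27*((7 + 20) - 3) = 27*(27 - 3) = 27*24 = 648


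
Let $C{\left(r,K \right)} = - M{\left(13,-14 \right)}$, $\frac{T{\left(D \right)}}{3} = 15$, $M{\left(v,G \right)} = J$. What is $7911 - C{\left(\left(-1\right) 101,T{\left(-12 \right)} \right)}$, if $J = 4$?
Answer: $7915$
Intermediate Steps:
$M{\left(v,G \right)} = 4$
$T{\left(D \right)} = 45$ ($T{\left(D \right)} = 3 \cdot 15 = 45$)
$C{\left(r,K \right)} = -4$ ($C{\left(r,K \right)} = \left(-1\right) 4 = -4$)
$7911 - C{\left(\left(-1\right) 101,T{\left(-12 \right)} \right)} = 7911 - -4 = 7911 + 4 = 7915$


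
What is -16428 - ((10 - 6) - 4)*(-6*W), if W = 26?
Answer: -16428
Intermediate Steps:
-16428 - ((10 - 6) - 4)*(-6*W) = -16428 - ((10 - 6) - 4)*(-6*26) = -16428 - (4 - 4)*(-156) = -16428 - 0*(-156) = -16428 - 1*0 = -16428 + 0 = -16428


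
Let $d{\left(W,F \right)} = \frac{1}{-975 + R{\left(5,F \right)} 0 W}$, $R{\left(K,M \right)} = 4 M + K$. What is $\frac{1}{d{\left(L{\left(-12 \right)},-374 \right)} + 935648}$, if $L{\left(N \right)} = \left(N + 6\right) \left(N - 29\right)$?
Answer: $\frac{975}{912256799} \approx 1.0688 \cdot 10^{-6}$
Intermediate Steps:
$R{\left(K,M \right)} = K + 4 M$
$L{\left(N \right)} = \left(-29 + N\right) \left(6 + N\right)$ ($L{\left(N \right)} = \left(6 + N\right) \left(-29 + N\right) = \left(-29 + N\right) \left(6 + N\right)$)
$d{\left(W,F \right)} = - \frac{1}{975}$ ($d{\left(W,F \right)} = \frac{1}{-975 + \left(5 + 4 F\right) 0 W} = \frac{1}{-975 + 0 W} = \frac{1}{-975 + 0} = \frac{1}{-975} = - \frac{1}{975}$)
$\frac{1}{d{\left(L{\left(-12 \right)},-374 \right)} + 935648} = \frac{1}{- \frac{1}{975} + 935648} = \frac{1}{\frac{912256799}{975}} = \frac{975}{912256799}$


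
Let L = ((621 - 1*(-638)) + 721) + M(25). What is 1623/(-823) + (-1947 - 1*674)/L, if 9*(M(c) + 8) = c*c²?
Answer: -73578126/27465979 ≈ -2.6789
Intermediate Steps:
M(c) = -8 + c³/9 (M(c) = -8 + (c*c²)/9 = -8 + c³/9)
L = 33373/9 (L = ((621 - 1*(-638)) + 721) + (-8 + (⅑)*25³) = ((621 + 638) + 721) + (-8 + (⅑)*15625) = (1259 + 721) + (-8 + 15625/9) = 1980 + 15553/9 = 33373/9 ≈ 3708.1)
1623/(-823) + (-1947 - 1*674)/L = 1623/(-823) + (-1947 - 1*674)/(33373/9) = 1623*(-1/823) + (-1947 - 674)*(9/33373) = -1623/823 - 2621*9/33373 = -1623/823 - 23589/33373 = -73578126/27465979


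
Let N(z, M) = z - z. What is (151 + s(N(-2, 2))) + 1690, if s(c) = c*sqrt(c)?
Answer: 1841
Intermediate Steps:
N(z, M) = 0
s(c) = c**(3/2)
(151 + s(N(-2, 2))) + 1690 = (151 + 0**(3/2)) + 1690 = (151 + 0) + 1690 = 151 + 1690 = 1841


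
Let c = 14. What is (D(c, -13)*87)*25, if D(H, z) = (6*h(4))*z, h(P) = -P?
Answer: 678600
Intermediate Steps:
D(H, z) = -24*z (D(H, z) = (6*(-1*4))*z = (6*(-4))*z = -24*z)
(D(c, -13)*87)*25 = (-24*(-13)*87)*25 = (312*87)*25 = 27144*25 = 678600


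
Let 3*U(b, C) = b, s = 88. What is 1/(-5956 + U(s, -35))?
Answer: -3/17780 ≈ -0.00016873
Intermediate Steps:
U(b, C) = b/3
1/(-5956 + U(s, -35)) = 1/(-5956 + (1/3)*88) = 1/(-5956 + 88/3) = 1/(-17780/3) = -3/17780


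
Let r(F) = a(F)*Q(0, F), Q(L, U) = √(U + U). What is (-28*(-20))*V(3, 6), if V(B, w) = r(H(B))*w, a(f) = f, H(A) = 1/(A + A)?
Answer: 560*√3/3 ≈ 323.32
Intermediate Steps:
H(A) = 1/(2*A)
Q(L, U) = √2*√U (Q(L, U) = √(2*U) = √2*√U)
r(F) = √2*F^(3/2) (r(F) = F*(√2*√F) = √2*F^(3/2))
V(B, w) = w*(1/B)^(3/2)/2 (V(B, w) = (√2*(1/(2*B))^(3/2))*w = (√2*(√2*(1/B)^(3/2)/4))*w = ((1/B)^(3/2)/2)*w = w*(1/B)^(3/2)/2)
(-28*(-20))*V(3, 6) = (-28*(-20))*((½)*6*√(1/3)/3) = 560*((½)*6*(⅓)*√(⅓)) = 560*((½)*6*(⅓)*(√3/3)) = 560*(√3/3) = 560*√3/3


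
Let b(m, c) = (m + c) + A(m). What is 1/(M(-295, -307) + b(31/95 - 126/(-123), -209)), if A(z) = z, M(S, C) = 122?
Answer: -3895/328343 ≈ -0.011863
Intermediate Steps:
b(m, c) = c + 2*m (b(m, c) = (m + c) + m = (c + m) + m = c + 2*m)
1/(M(-295, -307) + b(31/95 - 126/(-123), -209)) = 1/(122 + (-209 + 2*(31/95 - 126/(-123)))) = 1/(122 + (-209 + 2*(31*(1/95) - 126*(-1/123)))) = 1/(122 + (-209 + 2*(31/95 + 42/41))) = 1/(122 + (-209 + 2*(5261/3895))) = 1/(122 + (-209 + 10522/3895)) = 1/(122 - 803533/3895) = 1/(-328343/3895) = -3895/328343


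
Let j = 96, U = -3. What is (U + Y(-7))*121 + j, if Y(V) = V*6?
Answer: -5349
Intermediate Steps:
Y(V) = 6*V
(U + Y(-7))*121 + j = (-3 + 6*(-7))*121 + 96 = (-3 - 42)*121 + 96 = -45*121 + 96 = -5445 + 96 = -5349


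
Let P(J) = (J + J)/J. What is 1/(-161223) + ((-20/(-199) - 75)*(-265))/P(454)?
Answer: 636802635577/64166754 ≈ 9924.2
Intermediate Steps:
P(J) = 2 (P(J) = (2*J)/J = 2)
1/(-161223) + ((-20/(-199) - 75)*(-265))/P(454) = 1/(-161223) + ((-20/(-199) - 75)*(-265))/2 = -1/161223 + ((-20*(-1/199) - 75)*(-265))*(½) = -1/161223 + ((20/199 - 75)*(-265))*(½) = -1/161223 - 14905/199*(-265)*(½) = -1/161223 + (3949825/199)*(½) = -1/161223 + 3949825/398 = 636802635577/64166754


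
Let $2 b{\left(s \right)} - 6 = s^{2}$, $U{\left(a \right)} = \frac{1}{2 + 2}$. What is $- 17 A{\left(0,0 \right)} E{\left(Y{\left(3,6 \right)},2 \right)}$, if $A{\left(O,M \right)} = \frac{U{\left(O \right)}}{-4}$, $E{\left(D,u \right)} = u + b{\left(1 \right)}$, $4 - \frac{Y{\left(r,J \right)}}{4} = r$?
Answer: $\frac{187}{32} \approx 5.8438$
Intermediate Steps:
$U{\left(a \right)} = \frac{1}{4}$
$Y{\left(r,J \right)} = 16 - 4 r$
$b{\left(s \right)} = 3 + \frac{s^{2}}{2}$
$E{\left(D,u \right)} = \frac{7}{2} + u$ ($E{\left(D,u \right)} = u + \left(3 + \frac{1^{2}}{2}\right) = u + \left(3 + \frac{1}{2} \cdot 1\right) = u + \left(3 + \frac{1}{2}\right) = u + \frac{7}{2} = \frac{7}{2} + u$)
$A{\left(O,M \right)} = - \frac{1}{16}$ ($A{\left(O,M \right)} = \frac{1}{4 \left(-4\right)} = \frac{1}{4} \left(- \frac{1}{4}\right) = - \frac{1}{16}$)
$- 17 A{\left(0,0 \right)} E{\left(Y{\left(3,6 \right)},2 \right)} = \left(-17\right) \left(- \frac{1}{16}\right) \left(\frac{7}{2} + 2\right) = \frac{17}{16} \cdot \frac{11}{2} = \frac{187}{32}$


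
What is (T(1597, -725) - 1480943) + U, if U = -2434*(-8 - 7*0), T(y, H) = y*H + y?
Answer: -2617699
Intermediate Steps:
T(y, H) = y + H*y (T(y, H) = H*y + y = y + H*y)
U = 19472 (U = -2434*(-8 + 0) = -2434*(-8) = 19472)
(T(1597, -725) - 1480943) + U = (1597*(1 - 725) - 1480943) + 19472 = (1597*(-724) - 1480943) + 19472 = (-1156228 - 1480943) + 19472 = -2637171 + 19472 = -2617699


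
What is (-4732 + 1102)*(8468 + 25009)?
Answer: -121521510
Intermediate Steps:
(-4732 + 1102)*(8468 + 25009) = -3630*33477 = -121521510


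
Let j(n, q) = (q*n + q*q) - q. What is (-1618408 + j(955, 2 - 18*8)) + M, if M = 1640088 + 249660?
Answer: 156036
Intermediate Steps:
M = 1889748
j(n, q) = q² - q + n*q (j(n, q) = (n*q + q²) - q = (q² + n*q) - q = q² - q + n*q)
(-1618408 + j(955, 2 - 18*8)) + M = (-1618408 + (2 - 18*8)*(-1 + 955 + (2 - 18*8))) + 1889748 = (-1618408 + (2 - 144)*(-1 + 955 + (2 - 144))) + 1889748 = (-1618408 - 142*(-1 + 955 - 142)) + 1889748 = (-1618408 - 142*812) + 1889748 = (-1618408 - 115304) + 1889748 = -1733712 + 1889748 = 156036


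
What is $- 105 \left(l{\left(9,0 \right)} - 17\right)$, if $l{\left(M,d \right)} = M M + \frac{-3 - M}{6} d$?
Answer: $-6720$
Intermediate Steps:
$l{\left(M,d \right)} = M^{2} + d \left(- \frac{1}{2} - \frac{M}{6}\right)$ ($l{\left(M,d \right)} = M^{2} + \left(-3 - M\right) \frac{1}{6} d = M^{2} + \left(- \frac{1}{2} - \frac{M}{6}\right) d = M^{2} + d \left(- \frac{1}{2} - \frac{M}{6}\right)$)
$- 105 \left(l{\left(9,0 \right)} - 17\right) = - 105 \left(\left(9^{2} - 0 - \frac{3}{2} \cdot 0\right) - 17\right) = - 105 \left(\left(81 + 0 + 0\right) - 17\right) = - 105 \left(81 - 17\right) = \left(-105\right) 64 = -6720$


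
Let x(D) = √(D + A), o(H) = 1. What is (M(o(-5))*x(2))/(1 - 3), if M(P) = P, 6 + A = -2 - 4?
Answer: -I*√10/2 ≈ -1.5811*I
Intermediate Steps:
A = -12 (A = -6 + (-2 - 4) = -6 - 6 = -12)
x(D) = √(-12 + D) (x(D) = √(D - 12) = √(-12 + D))
(M(o(-5))*x(2))/(1 - 3) = (1*√(-12 + 2))/(1 - 3) = (1*√(-10))/(-2) = (1*(I*√10))*(-½) = (I*√10)*(-½) = -I*√10/2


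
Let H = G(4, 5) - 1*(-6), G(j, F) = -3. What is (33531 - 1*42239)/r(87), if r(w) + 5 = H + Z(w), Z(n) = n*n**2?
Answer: -8708/658501 ≈ -0.013224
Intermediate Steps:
Z(n) = n**3
H = 3 (H = -3 - 1*(-6) = -3 + 6 = 3)
r(w) = -2 + w**3 (r(w) = -5 + (3 + w**3) = -2 + w**3)
(33531 - 1*42239)/r(87) = (33531 - 1*42239)/(-2 + 87**3) = (33531 - 42239)/(-2 + 658503) = -8708/658501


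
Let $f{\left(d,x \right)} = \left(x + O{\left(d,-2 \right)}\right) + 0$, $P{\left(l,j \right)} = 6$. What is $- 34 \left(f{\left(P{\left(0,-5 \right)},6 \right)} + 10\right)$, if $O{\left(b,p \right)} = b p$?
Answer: $-136$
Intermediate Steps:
$f{\left(d,x \right)} = x - 2 d$ ($f{\left(d,x \right)} = \left(x + d \left(-2\right)\right) + 0 = \left(x - 2 d\right) + 0 = x - 2 d$)
$- 34 \left(f{\left(P{\left(0,-5 \right)},6 \right)} + 10\right) = - 34 \left(\left(6 - 12\right) + 10\right) = - 34 \left(-6 + 10\right) = - 34 \cdot 4 = \left(-1\right) 136 = -136$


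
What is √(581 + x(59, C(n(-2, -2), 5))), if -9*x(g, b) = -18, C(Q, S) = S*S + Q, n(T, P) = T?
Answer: √583 ≈ 24.145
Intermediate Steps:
C(Q, S) = Q + S² (C(Q, S) = S² + Q = Q + S²)
x(g, b) = 2 (x(g, b) = -⅑*(-18) = 2)
√(581 + x(59, C(n(-2, -2), 5))) = √(581 + 2) = √583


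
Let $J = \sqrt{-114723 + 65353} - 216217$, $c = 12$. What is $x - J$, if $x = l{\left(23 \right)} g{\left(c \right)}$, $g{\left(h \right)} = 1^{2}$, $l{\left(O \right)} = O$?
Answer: $216240 - i \sqrt{49370} \approx 2.1624 \cdot 10^{5} - 222.19 i$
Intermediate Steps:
$g{\left(h \right)} = 1$
$x = 23$ ($x = 23 \cdot 1 = 23$)
$J = -216217 + i \sqrt{49370}$ ($J = \sqrt{-49370} - 216217 = i \sqrt{49370} - 216217 = -216217 + i \sqrt{49370} \approx -2.1622 \cdot 10^{5} + 222.19 i$)
$x - J = 23 - \left(-216217 + i \sqrt{49370}\right) = 23 + \left(216217 - i \sqrt{49370}\right) = 216240 - i \sqrt{49370}$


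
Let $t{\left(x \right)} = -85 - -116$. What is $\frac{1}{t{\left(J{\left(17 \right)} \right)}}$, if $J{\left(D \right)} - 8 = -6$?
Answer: $\frac{1}{31} \approx 0.032258$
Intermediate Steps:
$J{\left(D \right)} = 2$ ($J{\left(D \right)} = 8 - 6 = 2$)
$t{\left(x \right)} = 31$ ($t{\left(x \right)} = -85 + 116 = 31$)
$\frac{1}{t{\left(J{\left(17 \right)} \right)}} = \frac{1}{31}$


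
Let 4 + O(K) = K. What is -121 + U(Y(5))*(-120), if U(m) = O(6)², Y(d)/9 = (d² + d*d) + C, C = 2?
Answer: -601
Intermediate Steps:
O(K) = -4 + K
Y(d) = 18 + 18*d² (Y(d) = 9*((d² + d*d) + 2) = 9*((d² + d²) + 2) = 9*(2*d² + 2) = 9*(2 + 2*d²) = 18 + 18*d²)
U(m) = 4 (U(m) = (-4 + 6)² = 2² = 4)
-121 + U(Y(5))*(-120) = -121 + 4*(-120) = -121 - 480 = -601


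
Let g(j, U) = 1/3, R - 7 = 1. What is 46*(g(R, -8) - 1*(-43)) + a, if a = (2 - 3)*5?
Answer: 5965/3 ≈ 1988.3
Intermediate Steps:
R = 8 (R = 7 + 1 = 8)
g(j, U) = ⅓
a = -5 (a = -1*5 = -5)
46*(g(R, -8) - 1*(-43)) + a = 46*(⅓ - 1*(-43)) - 5 = 46*(⅓ + 43) - 5 = 46*(130/3) - 5 = 5980/3 - 5 = 5965/3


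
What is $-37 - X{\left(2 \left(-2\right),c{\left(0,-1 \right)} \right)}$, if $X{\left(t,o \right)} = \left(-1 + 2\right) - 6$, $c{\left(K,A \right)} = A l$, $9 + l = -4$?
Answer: $-32$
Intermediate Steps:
$l = -13$ ($l = -9 - 4 = -13$)
$c{\left(K,A \right)} = - 13 A$ ($c{\left(K,A \right)} = A \left(-13\right) = - 13 A$)
$X{\left(t,o \right)} = -5$ ($X{\left(t,o \right)} = 1 - 6 = -5$)
$-37 - X{\left(2 \left(-2\right),c{\left(0,-1 \right)} \right)} = -37 - -5 = -37 + 5 = -32$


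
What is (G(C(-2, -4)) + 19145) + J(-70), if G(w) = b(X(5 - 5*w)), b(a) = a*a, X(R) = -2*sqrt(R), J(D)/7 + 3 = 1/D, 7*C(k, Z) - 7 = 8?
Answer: 1337073/70 ≈ 19101.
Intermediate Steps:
C(k, Z) = 15/7 (C(k, Z) = 1 + (1/7)*8 = 1 + 8/7 = 15/7)
J(D) = -21 + 7/D
b(a) = a**2
G(w) = 20 - 20*w (G(w) = (-2*sqrt(5 - 5*w))**2 = 20 - 20*w)
(G(C(-2, -4)) + 19145) + J(-70) = ((20 - 20*15/7) + 19145) + (-21 + 7/(-70)) = ((20 - 300/7) + 19145) + (-21 + 7*(-1/70)) = (-160/7 + 19145) + (-21 - 1/10) = 133855/7 - 211/10 = 1337073/70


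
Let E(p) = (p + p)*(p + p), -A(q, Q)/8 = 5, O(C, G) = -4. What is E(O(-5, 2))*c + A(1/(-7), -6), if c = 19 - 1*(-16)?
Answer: 2200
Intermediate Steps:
A(q, Q) = -40 (A(q, Q) = -8*5 = -40)
E(p) = 4*p² (E(p) = (2*p)*(2*p) = 4*p²)
c = 35 (c = 19 + 16 = 35)
E(O(-5, 2))*c + A(1/(-7), -6) = (4*(-4)²)*35 - 40 = (4*16)*35 - 40 = 64*35 - 40 = 2240 - 40 = 2200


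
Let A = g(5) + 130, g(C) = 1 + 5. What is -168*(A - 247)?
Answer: 18648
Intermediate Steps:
g(C) = 6
A = 136 (A = 6 + 130 = 136)
-168*(A - 247) = -168*(136 - 247) = -168*(-111) = 18648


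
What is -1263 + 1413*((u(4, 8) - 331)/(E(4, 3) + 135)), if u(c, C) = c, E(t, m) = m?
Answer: -212115/46 ≈ -4611.2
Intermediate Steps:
-1263 + 1413*((u(4, 8) - 331)/(E(4, 3) + 135)) = -1263 + 1413*((4 - 331)/(3 + 135)) = -1263 + 1413*(-327/138) = -1263 + 1413*(-327*1/138) = -1263 + 1413*(-109/46) = -1263 - 154017/46 = -212115/46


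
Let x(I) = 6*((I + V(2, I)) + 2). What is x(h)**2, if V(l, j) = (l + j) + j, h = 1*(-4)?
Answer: 2304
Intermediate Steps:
h = -4
V(l, j) = l + 2*j (V(l, j) = (j + l) + j = l + 2*j)
x(I) = 24 + 18*I (x(I) = 6*((I + (2 + 2*I)) + 2) = 6*((2 + 3*I) + 2) = 6*(4 + 3*I) = 24 + 18*I)
x(h)**2 = (24 + 18*(-4))**2 = (24 - 72)**2 = (-48)**2 = 2304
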